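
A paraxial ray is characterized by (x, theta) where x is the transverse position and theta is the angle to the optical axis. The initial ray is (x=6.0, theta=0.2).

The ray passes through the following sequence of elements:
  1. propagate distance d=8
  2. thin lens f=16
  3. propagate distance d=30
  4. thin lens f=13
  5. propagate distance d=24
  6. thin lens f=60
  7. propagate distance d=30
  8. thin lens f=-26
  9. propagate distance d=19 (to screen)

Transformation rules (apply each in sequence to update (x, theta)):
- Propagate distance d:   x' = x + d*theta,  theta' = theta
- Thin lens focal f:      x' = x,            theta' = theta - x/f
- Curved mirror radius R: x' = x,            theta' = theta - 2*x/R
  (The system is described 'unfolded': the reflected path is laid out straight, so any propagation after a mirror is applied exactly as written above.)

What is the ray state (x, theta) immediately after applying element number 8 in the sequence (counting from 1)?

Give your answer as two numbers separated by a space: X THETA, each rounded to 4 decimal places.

Answer: -9.7750 -0.5001

Derivation:
Initial: x=6.0000 theta=0.2000
After 1 (propagate distance d=8): x=7.6000 theta=0.2000
After 2 (thin lens f=16): x=7.6000 theta=-0.2750
After 3 (propagate distance d=30): x=-0.6500 theta=-0.2750
After 4 (thin lens f=13): x=-0.6500 theta=-0.2250
After 5 (propagate distance d=24): x=-6.0500 theta=-0.2250
After 6 (thin lens f=60): x=-6.0500 theta=-149/1200 (≈-0.1242)
After 7 (propagate distance d=30): x=-9.7750 theta=-149/1200 (≈-0.1242)
After 8 (thin lens f=-26): x=-9.7750 theta=-3901/7800 (≈-0.5001)
Rounded to 4 decimal places: x = -9.7750, theta = -0.5001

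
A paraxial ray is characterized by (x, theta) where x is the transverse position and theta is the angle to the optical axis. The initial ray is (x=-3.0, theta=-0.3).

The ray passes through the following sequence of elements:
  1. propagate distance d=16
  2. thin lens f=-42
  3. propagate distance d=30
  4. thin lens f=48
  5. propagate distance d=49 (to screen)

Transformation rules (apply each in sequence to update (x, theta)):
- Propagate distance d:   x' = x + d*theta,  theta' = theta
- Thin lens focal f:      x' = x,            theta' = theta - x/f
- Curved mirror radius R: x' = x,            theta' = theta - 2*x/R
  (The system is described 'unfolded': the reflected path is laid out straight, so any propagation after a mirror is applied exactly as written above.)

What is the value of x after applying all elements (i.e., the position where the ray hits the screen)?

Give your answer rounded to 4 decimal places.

Initial: x=-3.0000 theta=-0.3000
After 1 (propagate distance d=16): x=-7.8000 theta=-0.3000
After 2 (thin lens f=-42): x=-7.8000 theta=-17/35 (≈-0.4857)
After 3 (propagate distance d=30): x=-783/35 (≈-22.3714) theta=-17/35 (≈-0.4857)
After 4 (thin lens f=48): x=-783/35 (≈-22.3714) theta=-11/560 (≈-0.0196)
After 5 (propagate distance d=49 (to screen)): x=-13067/560 (≈-23.3339) theta=-11/560 (≈-0.0196)
Rounded to 4 decimal places: x = -23.3339

Answer: -23.3339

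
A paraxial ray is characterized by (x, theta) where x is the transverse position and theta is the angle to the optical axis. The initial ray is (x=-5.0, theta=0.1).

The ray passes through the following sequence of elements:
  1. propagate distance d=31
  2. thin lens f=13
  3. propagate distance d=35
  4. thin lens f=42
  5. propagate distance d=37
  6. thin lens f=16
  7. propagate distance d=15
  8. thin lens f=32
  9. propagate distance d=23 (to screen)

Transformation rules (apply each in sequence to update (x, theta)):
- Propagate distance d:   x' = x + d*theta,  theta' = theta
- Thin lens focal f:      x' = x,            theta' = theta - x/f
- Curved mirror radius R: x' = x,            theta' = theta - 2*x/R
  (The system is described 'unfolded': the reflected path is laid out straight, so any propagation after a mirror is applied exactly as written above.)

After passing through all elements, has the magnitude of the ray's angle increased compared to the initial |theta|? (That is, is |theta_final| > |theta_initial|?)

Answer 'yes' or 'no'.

Initial: x=-5.0000 theta=0.1000
After 1 (propagate distance d=31): x=-1.9000 theta=0.1000
After 2 (thin lens f=13): x=-1.9000 theta=16/65 (≈0.2462)
After 3 (propagate distance d=35): x=873/130 (≈6.7154) theta=16/65 (≈0.2462)
After 4 (thin lens f=42): x=873/130 (≈6.7154) theta=157/1820 (≈0.0863)
After 5 (propagate distance d=37): x=1387/140 (≈9.9071) theta=157/1820 (≈0.0863)
After 6 (thin lens f=16): x=1387/140 (≈9.9071) theta=-2217/4160 (≈-0.5329)
After 7 (propagate distance d=15): x=55711/29120 (≈1.9132) theta=-2217/4160 (≈-0.5329)
After 8 (thin lens f=32): x=55711/29120 (≈1.9132) theta=-552319/931840 (≈-0.5927)
After 9 (propagate distance d=23 (to screen)): x=-168009/14336 (≈-11.7194) theta=-552319/931840 (≈-0.5927)
|theta_initial|=0.1000 |theta_final|=552319/931840 (≈0.5927) -> increased

Answer: yes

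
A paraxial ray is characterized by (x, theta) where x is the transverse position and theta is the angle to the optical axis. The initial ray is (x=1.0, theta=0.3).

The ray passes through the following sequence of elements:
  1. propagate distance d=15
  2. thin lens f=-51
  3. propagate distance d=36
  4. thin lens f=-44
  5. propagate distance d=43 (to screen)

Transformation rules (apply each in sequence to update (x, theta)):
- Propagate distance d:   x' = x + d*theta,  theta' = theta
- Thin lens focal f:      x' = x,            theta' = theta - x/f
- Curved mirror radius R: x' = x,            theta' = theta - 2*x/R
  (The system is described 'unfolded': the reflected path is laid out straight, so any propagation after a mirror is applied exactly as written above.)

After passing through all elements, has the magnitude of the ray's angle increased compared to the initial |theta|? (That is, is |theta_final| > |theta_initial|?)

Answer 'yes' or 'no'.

Answer: yes

Derivation:
Initial: x=1.0000 theta=0.3000
After 1 (propagate distance d=15): x=5.5000 theta=0.3000
After 2 (thin lens f=-51): x=5.5000 theta=104/255 (≈0.4078)
After 3 (propagate distance d=36): x=3431/170 (≈20.1824) theta=104/255 (≈0.4078)
After 4 (thin lens f=-44): x=3431/170 (≈20.1824) theta=3889/4488 (≈0.8665)
After 5 (propagate distance d=43 (to screen)): x=1289027/22440 (≈57.4433) theta=3889/4488 (≈0.8665)
|theta_initial|=0.3000 |theta_final|=3889/4488 (≈0.8665) -> increased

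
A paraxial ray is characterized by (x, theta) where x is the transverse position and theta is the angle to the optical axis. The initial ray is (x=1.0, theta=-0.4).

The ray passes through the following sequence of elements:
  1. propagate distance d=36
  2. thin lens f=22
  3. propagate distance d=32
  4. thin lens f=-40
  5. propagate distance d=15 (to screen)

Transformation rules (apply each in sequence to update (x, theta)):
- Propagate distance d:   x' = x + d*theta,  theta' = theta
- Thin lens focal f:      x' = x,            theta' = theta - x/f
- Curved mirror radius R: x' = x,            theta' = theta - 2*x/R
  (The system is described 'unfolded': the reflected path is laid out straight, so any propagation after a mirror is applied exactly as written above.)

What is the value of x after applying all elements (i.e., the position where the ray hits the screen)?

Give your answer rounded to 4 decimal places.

Initial: x=1.0000 theta=-0.4000
After 1 (propagate distance d=36): x=-13.4000 theta=-0.4000
After 2 (thin lens f=22): x=-13.4000 theta=23/110 (≈0.2091)
After 3 (propagate distance d=32): x=-369/55 (≈-6.7091) theta=23/110 (≈0.2091)
After 4 (thin lens f=-40): x=-369/55 (≈-6.7091) theta=91/2200 (≈0.0414)
After 5 (propagate distance d=15 (to screen)): x=-2679/440 (≈-6.0886) theta=91/2200 (≈0.0414)
Rounded to 4 decimal places: x = -6.0886

Answer: -6.0886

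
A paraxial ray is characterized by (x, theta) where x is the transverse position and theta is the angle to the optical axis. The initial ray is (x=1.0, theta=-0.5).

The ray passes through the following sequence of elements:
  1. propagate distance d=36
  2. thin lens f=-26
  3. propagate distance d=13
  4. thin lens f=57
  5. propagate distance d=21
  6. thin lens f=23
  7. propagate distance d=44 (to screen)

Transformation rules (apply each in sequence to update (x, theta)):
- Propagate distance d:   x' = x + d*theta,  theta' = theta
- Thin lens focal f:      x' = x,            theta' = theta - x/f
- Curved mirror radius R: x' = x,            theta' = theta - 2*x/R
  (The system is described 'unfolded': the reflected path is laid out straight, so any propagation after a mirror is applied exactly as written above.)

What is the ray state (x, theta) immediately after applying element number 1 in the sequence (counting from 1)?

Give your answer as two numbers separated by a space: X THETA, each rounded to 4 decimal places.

Initial: x=1.0000 theta=-0.5000
After 1 (propagate distance d=36): x=-17.0000 theta=-0.5000
Rounded to 4 decimal places: x = -17.0000, theta = -0.5000

Answer: -17.0000 -0.5000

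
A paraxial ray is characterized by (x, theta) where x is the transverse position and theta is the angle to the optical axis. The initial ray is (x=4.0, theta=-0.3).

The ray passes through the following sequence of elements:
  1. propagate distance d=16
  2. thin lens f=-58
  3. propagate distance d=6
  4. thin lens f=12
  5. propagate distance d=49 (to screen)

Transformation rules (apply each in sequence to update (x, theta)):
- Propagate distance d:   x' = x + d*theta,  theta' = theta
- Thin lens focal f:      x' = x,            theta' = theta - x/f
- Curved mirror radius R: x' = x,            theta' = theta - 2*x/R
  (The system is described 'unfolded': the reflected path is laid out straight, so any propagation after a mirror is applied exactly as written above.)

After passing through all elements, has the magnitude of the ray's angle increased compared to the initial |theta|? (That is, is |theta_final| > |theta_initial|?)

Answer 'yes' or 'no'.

Answer: no

Derivation:
Initial: x=4.0000 theta=-0.3000
After 1 (propagate distance d=16): x=-0.8000 theta=-0.3000
After 2 (thin lens f=-58): x=-0.8000 theta=-91/290 (≈-0.3138)
After 3 (propagate distance d=6): x=-389/145 (≈-2.6828) theta=-91/290 (≈-0.3138)
After 4 (thin lens f=12): x=-389/145 (≈-2.6828) theta=-157/1740 (≈-0.0902)
After 5 (propagate distance d=49 (to screen)): x=-12361/1740 (≈-7.1040) theta=-157/1740 (≈-0.0902)
|theta_initial|=0.3000 |theta_final|=157/1740 (≈0.0902) -> not increased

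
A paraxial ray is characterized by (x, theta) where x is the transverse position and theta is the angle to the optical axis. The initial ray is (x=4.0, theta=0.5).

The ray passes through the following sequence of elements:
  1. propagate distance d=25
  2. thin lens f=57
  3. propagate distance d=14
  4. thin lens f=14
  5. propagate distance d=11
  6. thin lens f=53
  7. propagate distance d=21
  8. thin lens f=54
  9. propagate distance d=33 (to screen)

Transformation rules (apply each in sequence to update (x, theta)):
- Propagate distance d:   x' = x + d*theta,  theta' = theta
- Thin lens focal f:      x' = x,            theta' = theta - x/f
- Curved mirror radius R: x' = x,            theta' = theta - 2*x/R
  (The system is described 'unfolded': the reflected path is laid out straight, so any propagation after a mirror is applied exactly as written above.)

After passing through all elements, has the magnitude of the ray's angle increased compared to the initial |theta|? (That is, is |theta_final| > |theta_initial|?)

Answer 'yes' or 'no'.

Answer: yes

Derivation:
Initial: x=4.0000 theta=0.5000
After 1 (propagate distance d=25): x=16.5000 theta=0.5000
After 2 (thin lens f=57): x=16.5000 theta=4/19 (≈0.2105)
After 3 (propagate distance d=14): x=739/38 (≈19.4474) theta=4/19 (≈0.2105)
After 4 (thin lens f=14): x=739/38 (≈19.4474) theta=-33/28 (≈-1.1786)
After 5 (propagate distance d=11): x=3449/532 (≈6.4831) theta=-33/28 (≈-1.1786)
After 6 (thin lens f=53): x=3449/532 (≈6.4831) theta=-1310/1007 (≈-1.3009)
After 7 (propagate distance d=21): x=-587483/28196 (≈-20.8357) theta=-1310/1007 (≈-1.3009)
After 8 (thin lens f=54): x=-587483/28196 (≈-20.8357) theta=-1393237/1522584 (≈-0.9150)
After 9 (propagate distance d=33 (to screen)): x=-3700043/72504 (≈-51.0323) theta=-1393237/1522584 (≈-0.9150)
|theta_initial|=0.5000 |theta_final|=1393237/1522584 (≈0.9150) -> increased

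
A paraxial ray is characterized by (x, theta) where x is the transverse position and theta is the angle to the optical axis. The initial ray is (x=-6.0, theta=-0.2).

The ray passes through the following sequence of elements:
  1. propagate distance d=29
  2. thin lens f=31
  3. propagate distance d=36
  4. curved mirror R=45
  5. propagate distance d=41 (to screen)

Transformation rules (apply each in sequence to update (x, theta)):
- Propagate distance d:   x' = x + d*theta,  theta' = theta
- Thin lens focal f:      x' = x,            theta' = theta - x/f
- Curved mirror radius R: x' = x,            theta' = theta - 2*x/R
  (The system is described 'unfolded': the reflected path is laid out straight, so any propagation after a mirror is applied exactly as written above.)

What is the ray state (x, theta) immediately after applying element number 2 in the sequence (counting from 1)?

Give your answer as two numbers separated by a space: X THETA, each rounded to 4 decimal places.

Answer: -11.8000 0.1806

Derivation:
Initial: x=-6.0000 theta=-0.2000
After 1 (propagate distance d=29): x=-11.8000 theta=-0.2000
After 2 (thin lens f=31): x=-11.8000 theta=28/155 (≈0.1806)
Rounded to 4 decimal places: x = -11.8000, theta = 0.1806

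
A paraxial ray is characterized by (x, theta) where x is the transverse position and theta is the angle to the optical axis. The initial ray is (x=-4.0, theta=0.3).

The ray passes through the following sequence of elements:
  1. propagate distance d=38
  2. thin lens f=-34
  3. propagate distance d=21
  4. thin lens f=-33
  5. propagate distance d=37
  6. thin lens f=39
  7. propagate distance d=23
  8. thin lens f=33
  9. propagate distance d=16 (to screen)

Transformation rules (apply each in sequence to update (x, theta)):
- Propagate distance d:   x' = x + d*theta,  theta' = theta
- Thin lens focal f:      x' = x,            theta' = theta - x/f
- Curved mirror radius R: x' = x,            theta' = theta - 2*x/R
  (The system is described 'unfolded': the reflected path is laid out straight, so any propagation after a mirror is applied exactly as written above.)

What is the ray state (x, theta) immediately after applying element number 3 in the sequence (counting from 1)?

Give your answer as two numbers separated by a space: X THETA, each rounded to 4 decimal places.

Initial: x=-4.0000 theta=0.3000
After 1 (propagate distance d=38): x=7.4000 theta=0.3000
After 2 (thin lens f=-34): x=7.4000 theta=44/85 (≈0.5176)
After 3 (propagate distance d=21): x=1553/85 (≈18.2706) theta=44/85 (≈0.5176)
Rounded to 4 decimal places: x = 18.2706, theta = 0.5176

Answer: 18.2706 0.5176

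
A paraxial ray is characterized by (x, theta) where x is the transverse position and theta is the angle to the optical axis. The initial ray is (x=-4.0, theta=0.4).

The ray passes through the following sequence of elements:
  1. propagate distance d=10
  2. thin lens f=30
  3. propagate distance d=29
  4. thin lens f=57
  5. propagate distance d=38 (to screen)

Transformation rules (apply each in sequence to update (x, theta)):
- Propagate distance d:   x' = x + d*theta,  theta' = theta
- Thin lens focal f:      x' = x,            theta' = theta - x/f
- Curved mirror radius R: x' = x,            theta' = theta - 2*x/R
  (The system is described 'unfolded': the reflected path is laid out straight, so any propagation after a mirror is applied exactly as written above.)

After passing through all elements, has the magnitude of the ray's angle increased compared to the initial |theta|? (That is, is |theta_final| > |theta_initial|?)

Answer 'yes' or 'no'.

Initial: x=-4.0000 theta=0.4000
After 1 (propagate distance d=10): x=0.0000 theta=0.4000
After 2 (thin lens f=30): x=0.0000 theta=0.4000
After 3 (propagate distance d=29): x=11.6000 theta=0.4000
After 4 (thin lens f=57): x=11.6000 theta=56/285 (≈0.1965)
After 5 (propagate distance d=38 (to screen)): x=286/15 (≈19.0667) theta=56/285 (≈0.1965)
|theta_initial|=0.4000 |theta_final|=56/285 (≈0.1965) -> not increased

Answer: no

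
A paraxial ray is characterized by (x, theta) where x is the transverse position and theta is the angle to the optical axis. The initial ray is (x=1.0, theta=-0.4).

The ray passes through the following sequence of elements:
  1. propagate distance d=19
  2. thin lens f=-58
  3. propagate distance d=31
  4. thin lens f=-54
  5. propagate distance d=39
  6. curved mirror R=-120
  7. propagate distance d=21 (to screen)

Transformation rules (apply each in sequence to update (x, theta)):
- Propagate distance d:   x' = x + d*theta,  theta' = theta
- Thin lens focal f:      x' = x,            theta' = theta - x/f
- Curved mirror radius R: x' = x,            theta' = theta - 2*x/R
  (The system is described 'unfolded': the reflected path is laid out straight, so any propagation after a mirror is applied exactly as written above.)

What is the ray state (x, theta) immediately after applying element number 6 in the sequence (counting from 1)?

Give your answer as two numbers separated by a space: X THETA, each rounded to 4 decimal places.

Answer: -58.8354 -1.9116

Derivation:
Initial: x=1.0000 theta=-0.4000
After 1 (propagate distance d=19): x=-6.6000 theta=-0.4000
After 2 (thin lens f=-58): x=-6.6000 theta=-149/290 (≈-0.5138)
After 3 (propagate distance d=31): x=-6533/290 (≈-22.5276) theta=-149/290 (≈-0.5138)
After 4 (thin lens f=-54): x=-6533/290 (≈-22.5276) theta=-14579/15660 (≈-0.9310)
After 5 (propagate distance d=39): x=-307121/5220 (≈-58.8354) theta=-14579/15660 (≈-0.9310)
After 6 (curved mirror R=-120): x=-307121/5220 (≈-58.8354) theta=-199567/104400 (≈-1.9116)
Rounded to 4 decimal places: x = -58.8354, theta = -1.9116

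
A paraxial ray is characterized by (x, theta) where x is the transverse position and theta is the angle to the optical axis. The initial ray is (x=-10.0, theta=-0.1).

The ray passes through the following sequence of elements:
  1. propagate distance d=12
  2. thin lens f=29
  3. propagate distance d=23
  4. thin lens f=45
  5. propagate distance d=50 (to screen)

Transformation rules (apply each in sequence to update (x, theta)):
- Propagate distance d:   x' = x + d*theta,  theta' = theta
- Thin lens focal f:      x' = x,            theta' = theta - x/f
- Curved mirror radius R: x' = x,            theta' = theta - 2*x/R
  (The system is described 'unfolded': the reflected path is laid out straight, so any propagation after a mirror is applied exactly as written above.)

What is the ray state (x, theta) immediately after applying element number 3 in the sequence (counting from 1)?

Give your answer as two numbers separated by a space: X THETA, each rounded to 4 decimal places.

Initial: x=-10.0000 theta=-0.1000
After 1 (propagate distance d=12): x=-11.2000 theta=-0.1000
After 2 (thin lens f=29): x=-11.2000 theta=83/290 (≈0.2862)
After 3 (propagate distance d=23): x=-1339/290 (≈-4.6172) theta=83/290 (≈0.2862)
Rounded to 4 decimal places: x = -4.6172, theta = 0.2862

Answer: -4.6172 0.2862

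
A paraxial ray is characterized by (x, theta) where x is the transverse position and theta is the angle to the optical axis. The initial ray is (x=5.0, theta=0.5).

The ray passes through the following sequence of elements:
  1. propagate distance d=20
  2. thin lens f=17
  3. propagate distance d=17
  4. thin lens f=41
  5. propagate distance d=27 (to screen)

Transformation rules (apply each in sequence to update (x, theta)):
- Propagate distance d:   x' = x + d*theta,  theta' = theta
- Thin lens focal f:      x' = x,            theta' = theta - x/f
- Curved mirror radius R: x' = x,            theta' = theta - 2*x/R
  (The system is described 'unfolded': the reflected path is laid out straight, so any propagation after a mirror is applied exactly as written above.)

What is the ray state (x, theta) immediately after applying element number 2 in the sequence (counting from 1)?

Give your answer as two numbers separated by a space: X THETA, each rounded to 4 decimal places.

Initial: x=5.0000 theta=0.5000
After 1 (propagate distance d=20): x=15.0000 theta=0.5000
After 2 (thin lens f=17): x=15.0000 theta=-13/34 (≈-0.3824)
Rounded to 4 decimal places: x = 15.0000, theta = -0.3824

Answer: 15.0000 -0.3824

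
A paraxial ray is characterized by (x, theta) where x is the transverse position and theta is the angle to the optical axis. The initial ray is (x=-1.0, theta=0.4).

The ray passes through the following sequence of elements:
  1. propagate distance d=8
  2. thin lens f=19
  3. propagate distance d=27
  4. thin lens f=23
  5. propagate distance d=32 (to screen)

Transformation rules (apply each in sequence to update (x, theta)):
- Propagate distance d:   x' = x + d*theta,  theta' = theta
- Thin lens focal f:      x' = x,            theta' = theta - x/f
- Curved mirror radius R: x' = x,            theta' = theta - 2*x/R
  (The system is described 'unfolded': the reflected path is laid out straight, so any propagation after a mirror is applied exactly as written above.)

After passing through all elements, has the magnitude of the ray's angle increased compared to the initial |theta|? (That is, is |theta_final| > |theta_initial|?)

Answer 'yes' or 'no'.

Answer: no

Derivation:
Initial: x=-1.0000 theta=0.4000
After 1 (propagate distance d=8): x=2.2000 theta=0.4000
After 2 (thin lens f=19): x=2.2000 theta=27/95 (≈0.2842)
After 3 (propagate distance d=27): x=938/95 (≈9.8737) theta=27/95 (≈0.2842)
After 4 (thin lens f=23): x=938/95 (≈9.8737) theta=-317/2185 (≈-0.1451)
After 5 (propagate distance d=32 (to screen)): x=2286/437 (≈5.2311) theta=-317/2185 (≈-0.1451)
|theta_initial|=0.4000 |theta_final|=317/2185 (≈0.1451) -> not increased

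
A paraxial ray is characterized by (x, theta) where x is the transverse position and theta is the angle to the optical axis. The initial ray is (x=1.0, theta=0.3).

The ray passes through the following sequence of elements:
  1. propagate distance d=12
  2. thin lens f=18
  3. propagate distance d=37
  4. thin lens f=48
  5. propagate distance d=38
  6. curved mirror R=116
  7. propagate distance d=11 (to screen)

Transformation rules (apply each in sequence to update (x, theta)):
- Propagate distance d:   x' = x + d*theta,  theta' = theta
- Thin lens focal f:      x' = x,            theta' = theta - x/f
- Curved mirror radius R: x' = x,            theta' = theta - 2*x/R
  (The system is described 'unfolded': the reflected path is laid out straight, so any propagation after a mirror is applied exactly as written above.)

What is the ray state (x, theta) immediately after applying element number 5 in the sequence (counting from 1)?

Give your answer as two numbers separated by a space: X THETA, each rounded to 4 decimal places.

Answer: 2.9898 -0.0856

Derivation:
Initial: x=1.0000 theta=0.3000
After 1 (propagate distance d=12): x=4.6000 theta=0.3000
After 2 (thin lens f=18): x=4.6000 theta=2/45 (≈0.0444)
After 3 (propagate distance d=37): x=281/45 (≈6.2444) theta=2/45 (≈0.0444)
After 4 (thin lens f=48): x=281/45 (≈6.2444) theta=-37/432 (≈-0.0856)
After 5 (propagate distance d=38): x=3229/1080 (≈2.9898) theta=-37/432 (≈-0.0856)
Rounded to 4 decimal places: x = 2.9898, theta = -0.0856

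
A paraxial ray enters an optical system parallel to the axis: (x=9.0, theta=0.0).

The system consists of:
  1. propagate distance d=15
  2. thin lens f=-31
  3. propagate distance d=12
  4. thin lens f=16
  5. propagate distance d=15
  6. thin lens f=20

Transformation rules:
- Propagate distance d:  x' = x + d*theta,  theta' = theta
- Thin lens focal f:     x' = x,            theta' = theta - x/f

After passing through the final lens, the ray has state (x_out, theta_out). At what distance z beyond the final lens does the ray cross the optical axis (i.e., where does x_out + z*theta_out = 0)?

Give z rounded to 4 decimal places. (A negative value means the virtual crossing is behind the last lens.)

Answer: 6.8773

Derivation:
Initial: x=9.0000 theta=0.0000
After 1 (propagate distance d=15): x=9.0000 theta=0.0000
After 2 (thin lens f=-31): x=9.0000 theta=9/31 (≈0.2903)
After 3 (propagate distance d=12): x=387/31 (≈12.4839) theta=9/31 (≈0.2903)
After 4 (thin lens f=16): x=387/31 (≈12.4839) theta=-243/496 (≈-0.4899)
After 5 (propagate distance d=15): x=2547/496 (≈5.1351) theta=-243/496 (≈-0.4899)
After 6 (thin lens f=20): x=2547/496 (≈5.1351) theta=-7407/9920 (≈-0.7467)
z_focus = -x_out/theta_out = -(2547/496)/(-7407/9920) = 5660/823 ≈ 6.8773
Rounded to 4 decimal places: z = 6.8773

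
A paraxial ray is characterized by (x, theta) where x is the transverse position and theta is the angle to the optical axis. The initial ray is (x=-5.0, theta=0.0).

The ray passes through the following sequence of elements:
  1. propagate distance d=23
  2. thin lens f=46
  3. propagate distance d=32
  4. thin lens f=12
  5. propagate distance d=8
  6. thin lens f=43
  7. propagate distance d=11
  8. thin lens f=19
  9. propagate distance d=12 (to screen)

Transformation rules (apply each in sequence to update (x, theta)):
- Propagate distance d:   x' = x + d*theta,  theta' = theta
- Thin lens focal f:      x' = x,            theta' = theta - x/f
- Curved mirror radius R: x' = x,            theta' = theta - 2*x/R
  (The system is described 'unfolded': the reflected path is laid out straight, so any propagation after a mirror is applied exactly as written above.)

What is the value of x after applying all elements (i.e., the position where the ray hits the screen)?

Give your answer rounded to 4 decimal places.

Answer: 3.7787

Derivation:
Initial: x=-5.0000 theta=0.0000
After 1 (propagate distance d=23): x=-5.0000 theta=0.0000
After 2 (thin lens f=46): x=-5.0000 theta=5/46 (≈0.1087)
After 3 (propagate distance d=32): x=-35/23 (≈-1.5217) theta=5/46 (≈0.1087)
After 4 (thin lens f=12): x=-35/23 (≈-1.5217) theta=65/276 (≈0.2355)
After 5 (propagate distance d=8): x=25/69 (≈0.3623) theta=65/276 (≈0.2355)
After 6 (thin lens f=43): x=25/69 (≈0.3623) theta=2695/11868 (≈0.2271)
After 7 (propagate distance d=11): x=11315/3956 (≈2.8602) theta=2695/11868 (≈0.2271)
After 8 (thin lens f=19): x=11315/3956 (≈2.8602) theta=4315/56373 (≈0.0765)
After 9 (propagate distance d=12 (to screen)): x=284025/75164 (≈3.7787) theta=4315/56373 (≈0.0765)
Rounded to 4 decimal places: x = 3.7787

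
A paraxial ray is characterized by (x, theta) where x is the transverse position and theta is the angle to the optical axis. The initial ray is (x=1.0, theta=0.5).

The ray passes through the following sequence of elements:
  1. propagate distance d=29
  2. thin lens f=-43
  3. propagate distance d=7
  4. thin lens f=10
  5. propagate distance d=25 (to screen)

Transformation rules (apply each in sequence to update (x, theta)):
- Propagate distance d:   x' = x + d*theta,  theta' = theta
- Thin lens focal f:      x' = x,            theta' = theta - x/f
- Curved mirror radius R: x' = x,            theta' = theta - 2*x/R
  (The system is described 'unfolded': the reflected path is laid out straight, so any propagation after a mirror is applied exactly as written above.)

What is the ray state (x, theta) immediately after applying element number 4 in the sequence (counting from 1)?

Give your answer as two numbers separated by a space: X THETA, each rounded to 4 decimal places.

Answer: 21.5233 -1.2919

Derivation:
Initial: x=1.0000 theta=0.5000
After 1 (propagate distance d=29): x=15.5000 theta=0.5000
After 2 (thin lens f=-43): x=15.5000 theta=37/43 (≈0.8605)
After 3 (propagate distance d=7): x=1851/86 (≈21.5233) theta=37/43 (≈0.8605)
After 4 (thin lens f=10): x=1851/86 (≈21.5233) theta=-1111/860 (≈-1.2919)
Rounded to 4 decimal places: x = 21.5233, theta = -1.2919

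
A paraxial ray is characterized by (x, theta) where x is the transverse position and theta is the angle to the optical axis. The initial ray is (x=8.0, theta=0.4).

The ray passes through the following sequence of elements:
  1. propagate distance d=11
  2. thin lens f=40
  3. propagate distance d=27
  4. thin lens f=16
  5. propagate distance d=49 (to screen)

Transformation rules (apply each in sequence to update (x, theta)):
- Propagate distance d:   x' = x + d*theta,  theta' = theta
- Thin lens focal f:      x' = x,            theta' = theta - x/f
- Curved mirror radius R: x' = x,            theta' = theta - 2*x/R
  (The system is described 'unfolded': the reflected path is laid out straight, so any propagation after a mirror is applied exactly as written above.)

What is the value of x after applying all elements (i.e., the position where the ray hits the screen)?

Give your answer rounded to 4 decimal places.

Initial: x=8.0000 theta=0.4000
After 1 (propagate distance d=11): x=12.4000 theta=0.4000
After 2 (thin lens f=40): x=12.4000 theta=0.0900
After 3 (propagate distance d=27): x=14.8300 theta=0.0900
After 4 (thin lens f=16): x=14.8300 theta=-1339/1600 (≈-0.8369)
After 5 (propagate distance d=49 (to screen)): x=-41883/1600 (≈-26.1769) theta=-1339/1600 (≈-0.8369)
Rounded to 4 decimal places: x = -26.1769

Answer: -26.1769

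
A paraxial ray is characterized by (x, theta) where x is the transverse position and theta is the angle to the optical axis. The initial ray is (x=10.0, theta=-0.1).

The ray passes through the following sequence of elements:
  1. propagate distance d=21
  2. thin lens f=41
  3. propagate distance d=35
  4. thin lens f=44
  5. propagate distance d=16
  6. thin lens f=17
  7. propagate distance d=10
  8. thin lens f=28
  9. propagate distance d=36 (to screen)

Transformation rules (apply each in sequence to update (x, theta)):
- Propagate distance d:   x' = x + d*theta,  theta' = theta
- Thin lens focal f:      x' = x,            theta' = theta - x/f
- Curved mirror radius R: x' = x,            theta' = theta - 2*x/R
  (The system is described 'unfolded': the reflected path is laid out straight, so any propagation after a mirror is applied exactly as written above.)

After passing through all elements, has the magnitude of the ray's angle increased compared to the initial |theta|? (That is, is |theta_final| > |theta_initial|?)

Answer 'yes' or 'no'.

Initial: x=10.0000 theta=-0.1000
After 1 (propagate distance d=21): x=7.9000 theta=-0.1000
After 2 (thin lens f=41): x=7.9000 theta=-12/41 (≈-0.2927)
After 3 (propagate distance d=35): x=-961/410 (≈-2.3439) theta=-12/41 (≈-0.2927)
After 4 (thin lens f=44): x=-961/410 (≈-2.3439) theta=-4319/18040 (≈-0.2394)
After 5 (propagate distance d=16): x=-27847/4510 (≈-6.1745) theta=-4319/18040 (≈-0.2394)
After 6 (thin lens f=17): x=-27847/4510 (≈-6.1745) theta=7593/61336 (≈0.1238)
After 7 (propagate distance d=10): x=-756973/153340 (≈-4.9366) theta=7593/61336 (≈0.1238)
After 8 (thin lens f=28): x=-756973/153340 (≈-4.9366) theta=184069/613360 (≈0.3001)
After 9 (propagate distance d=36 (to screen)): x=224912/38335 (≈5.8670) theta=184069/613360 (≈0.3001)
|theta_initial|=0.1000 |theta_final|=184069/613360 (≈0.3001) -> increased

Answer: yes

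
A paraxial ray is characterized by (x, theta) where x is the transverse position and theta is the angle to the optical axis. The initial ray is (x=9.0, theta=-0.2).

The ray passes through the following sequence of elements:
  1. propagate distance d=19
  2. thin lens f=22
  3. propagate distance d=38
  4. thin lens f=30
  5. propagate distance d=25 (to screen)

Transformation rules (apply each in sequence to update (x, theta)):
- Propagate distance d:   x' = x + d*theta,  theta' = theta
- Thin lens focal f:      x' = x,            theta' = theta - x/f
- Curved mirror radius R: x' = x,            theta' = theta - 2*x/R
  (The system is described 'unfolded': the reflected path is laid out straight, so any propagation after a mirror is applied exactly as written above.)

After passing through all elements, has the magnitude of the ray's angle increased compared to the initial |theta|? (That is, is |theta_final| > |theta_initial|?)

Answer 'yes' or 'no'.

Answer: no

Derivation:
Initial: x=9.0000 theta=-0.2000
After 1 (propagate distance d=19): x=5.2000 theta=-0.2000
After 2 (thin lens f=22): x=5.2000 theta=-24/55 (≈-0.4364)
After 3 (propagate distance d=38): x=-626/55 (≈-11.3818) theta=-24/55 (≈-0.4364)
After 4 (thin lens f=30): x=-626/55 (≈-11.3818) theta=-47/825 (≈-0.0570)
After 5 (propagate distance d=25 (to screen)): x=-2113/165 (≈-12.8061) theta=-47/825 (≈-0.0570)
|theta_initial|=0.2000 |theta_final|=47/825 (≈0.0570) -> not increased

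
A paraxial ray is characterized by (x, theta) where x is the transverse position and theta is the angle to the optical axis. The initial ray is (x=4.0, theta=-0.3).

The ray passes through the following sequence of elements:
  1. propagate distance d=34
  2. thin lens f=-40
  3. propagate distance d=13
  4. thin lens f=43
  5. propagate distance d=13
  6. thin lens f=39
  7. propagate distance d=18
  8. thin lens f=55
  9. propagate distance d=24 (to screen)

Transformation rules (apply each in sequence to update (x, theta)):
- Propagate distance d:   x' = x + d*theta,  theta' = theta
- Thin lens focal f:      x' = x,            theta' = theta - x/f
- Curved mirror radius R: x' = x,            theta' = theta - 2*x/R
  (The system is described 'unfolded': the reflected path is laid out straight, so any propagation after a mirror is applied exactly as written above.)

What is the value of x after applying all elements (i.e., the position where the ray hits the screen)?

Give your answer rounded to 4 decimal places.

Initial: x=4.0000 theta=-0.3000
After 1 (propagate distance d=34): x=-6.2000 theta=-0.3000
After 2 (thin lens f=-40): x=-6.2000 theta=-0.4550
After 3 (propagate distance d=13): x=-12.1150 theta=-0.4550
After 4 (thin lens f=43): x=-12.1150 theta=-149/860 (≈-0.1733)
After 5 (propagate distance d=13): x=-123559/8600 (≈-14.3673) theta=-149/860 (≈-0.1733)
After 6 (thin lens f=39): x=-123559/8600 (≈-14.3673) theta=65449/335400 (≈0.1951)
After 7 (propagate distance d=18): x=-1213573/111800 (≈-10.8549) theta=65449/335400 (≈0.1951)
After 8 (thin lens f=55): x=-1213573/111800 (≈-10.8549) theta=3620207/9223500 (≈0.3925)
After 9 (propagate distance d=24 (to screen)): x=-8823203/6149000 (≈-1.4349) theta=3620207/9223500 (≈0.3925)
Rounded to 4 decimal places: x = -1.4349

Answer: -1.4349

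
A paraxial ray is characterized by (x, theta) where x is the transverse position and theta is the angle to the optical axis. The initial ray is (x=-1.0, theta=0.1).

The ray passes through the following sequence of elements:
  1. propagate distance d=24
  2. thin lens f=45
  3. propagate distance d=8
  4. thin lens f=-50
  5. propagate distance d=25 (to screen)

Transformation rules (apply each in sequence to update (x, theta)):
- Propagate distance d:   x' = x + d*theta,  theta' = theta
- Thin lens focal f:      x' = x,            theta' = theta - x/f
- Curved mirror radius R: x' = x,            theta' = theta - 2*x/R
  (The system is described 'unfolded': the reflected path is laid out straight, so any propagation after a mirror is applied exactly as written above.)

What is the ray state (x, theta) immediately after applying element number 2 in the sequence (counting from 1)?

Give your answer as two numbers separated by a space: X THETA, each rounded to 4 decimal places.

Answer: 1.4000 0.0689

Derivation:
Initial: x=-1.0000 theta=0.1000
After 1 (propagate distance d=24): x=1.4000 theta=0.1000
After 2 (thin lens f=45): x=1.4000 theta=31/450 (≈0.0689)
Rounded to 4 decimal places: x = 1.4000, theta = 0.0689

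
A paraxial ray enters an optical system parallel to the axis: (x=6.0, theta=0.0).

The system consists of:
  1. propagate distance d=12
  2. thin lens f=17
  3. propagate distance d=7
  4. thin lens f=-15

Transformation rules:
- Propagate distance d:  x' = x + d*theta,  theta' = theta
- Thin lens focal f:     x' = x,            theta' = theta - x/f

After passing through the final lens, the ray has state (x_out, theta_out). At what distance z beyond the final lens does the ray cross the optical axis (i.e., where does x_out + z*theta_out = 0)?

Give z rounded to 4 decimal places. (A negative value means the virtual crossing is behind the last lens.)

Answer: 30.0000

Derivation:
Initial: x=6.0000 theta=0.0000
After 1 (propagate distance d=12): x=6.0000 theta=0.0000
After 2 (thin lens f=17): x=6.0000 theta=-6/17 (≈-0.3529)
After 3 (propagate distance d=7): x=60/17 (≈3.5294) theta=-6/17 (≈-0.3529)
After 4 (thin lens f=-15): x=60/17 (≈3.5294) theta=-2/17 (≈-0.1176)
z_focus = -x_out/theta_out = -(60/17)/(-2/17) = 30.0000
Rounded to 4 decimal places: z = 30.0000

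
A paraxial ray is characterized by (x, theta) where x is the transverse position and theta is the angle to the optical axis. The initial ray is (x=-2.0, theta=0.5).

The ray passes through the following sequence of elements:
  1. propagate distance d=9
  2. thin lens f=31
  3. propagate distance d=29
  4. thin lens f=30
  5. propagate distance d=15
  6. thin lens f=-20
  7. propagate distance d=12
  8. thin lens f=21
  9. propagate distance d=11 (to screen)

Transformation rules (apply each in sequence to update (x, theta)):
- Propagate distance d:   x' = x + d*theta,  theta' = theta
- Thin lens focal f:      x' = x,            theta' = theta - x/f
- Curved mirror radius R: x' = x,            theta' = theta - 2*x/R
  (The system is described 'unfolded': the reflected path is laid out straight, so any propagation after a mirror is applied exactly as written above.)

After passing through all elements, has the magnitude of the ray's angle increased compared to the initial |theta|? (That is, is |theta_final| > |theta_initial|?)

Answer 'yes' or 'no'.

Initial: x=-2.0000 theta=0.5000
After 1 (propagate distance d=9): x=2.5000 theta=0.5000
After 2 (thin lens f=31): x=2.5000 theta=13/31 (≈0.4194)
After 3 (propagate distance d=29): x=909/62 (≈14.6613) theta=13/31 (≈0.4194)
After 4 (thin lens f=30): x=909/62 (≈14.6613) theta=-43/620 (≈-0.0694)
After 5 (propagate distance d=15): x=1689/124 (≈13.6210) theta=-43/620 (≈-0.0694)
After 6 (thin lens f=-20): x=1689/124 (≈13.6210) theta=1517/2480 (≈0.6117)
After 7 (propagate distance d=12): x=3249/155 (≈20.9613) theta=1517/2480 (≈0.6117)
After 8 (thin lens f=21): x=3249/155 (≈20.9613) theta=-6709/17360 (≈-0.3865)
After 9 (propagate distance d=11 (to screen)): x=290089/17360 (≈16.7102) theta=-6709/17360 (≈-0.3865)
|theta_initial|=0.5000 |theta_final|=6709/17360 (≈0.3865) -> not increased

Answer: no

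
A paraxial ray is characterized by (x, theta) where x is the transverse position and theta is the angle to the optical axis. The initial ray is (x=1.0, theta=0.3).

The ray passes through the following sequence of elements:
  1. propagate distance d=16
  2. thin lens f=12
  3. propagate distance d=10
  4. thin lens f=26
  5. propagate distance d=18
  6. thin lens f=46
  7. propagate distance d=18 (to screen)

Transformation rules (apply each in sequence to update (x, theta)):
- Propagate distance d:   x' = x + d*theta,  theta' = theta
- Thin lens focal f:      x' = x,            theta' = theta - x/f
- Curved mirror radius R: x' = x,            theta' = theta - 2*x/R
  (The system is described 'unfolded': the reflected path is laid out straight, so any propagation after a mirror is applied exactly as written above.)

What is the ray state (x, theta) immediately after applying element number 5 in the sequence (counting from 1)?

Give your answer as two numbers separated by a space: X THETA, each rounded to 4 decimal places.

Answer: -2.0795 -0.3359

Derivation:
Initial: x=1.0000 theta=0.3000
After 1 (propagate distance d=16): x=5.8000 theta=0.3000
After 2 (thin lens f=12): x=5.8000 theta=-11/60 (≈-0.1833)
After 3 (propagate distance d=10): x=119/30 (≈3.9667) theta=-11/60 (≈-0.1833)
After 4 (thin lens f=26): x=119/30 (≈3.9667) theta=-131/390 (≈-0.3359)
After 5 (propagate distance d=18): x=-811/390 (≈-2.0795) theta=-131/390 (≈-0.3359)
Rounded to 4 decimal places: x = -2.0795, theta = -0.3359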